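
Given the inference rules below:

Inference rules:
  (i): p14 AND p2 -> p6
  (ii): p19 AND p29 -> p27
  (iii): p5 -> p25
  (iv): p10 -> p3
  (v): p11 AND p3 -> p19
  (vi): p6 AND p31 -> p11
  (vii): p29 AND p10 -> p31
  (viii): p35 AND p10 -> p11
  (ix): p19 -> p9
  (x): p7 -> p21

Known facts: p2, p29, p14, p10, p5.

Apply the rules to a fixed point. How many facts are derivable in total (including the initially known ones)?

Round 1: (i) [p14 AND p2 -> p6]; (iii) [p5 -> p25]; (iv) [p10 -> p3]; (vii) [p29 AND p10 -> p31]. Adds p6, p25, p3, p31.
Round 2: (vi) [p6 AND p31 -> p11]. Adds p11.
Round 3: (v) [p11 AND p3 -> p19]. Adds p19.
Round 4: (ii) [p19 AND p29 -> p27]; (ix) [p19 -> p9]. Adds p27, p9.
Closure: {p10, p11, p14, p19, p2, p25, p27, p29, p3, p31, p5, p6, p9} — 13 facts.

13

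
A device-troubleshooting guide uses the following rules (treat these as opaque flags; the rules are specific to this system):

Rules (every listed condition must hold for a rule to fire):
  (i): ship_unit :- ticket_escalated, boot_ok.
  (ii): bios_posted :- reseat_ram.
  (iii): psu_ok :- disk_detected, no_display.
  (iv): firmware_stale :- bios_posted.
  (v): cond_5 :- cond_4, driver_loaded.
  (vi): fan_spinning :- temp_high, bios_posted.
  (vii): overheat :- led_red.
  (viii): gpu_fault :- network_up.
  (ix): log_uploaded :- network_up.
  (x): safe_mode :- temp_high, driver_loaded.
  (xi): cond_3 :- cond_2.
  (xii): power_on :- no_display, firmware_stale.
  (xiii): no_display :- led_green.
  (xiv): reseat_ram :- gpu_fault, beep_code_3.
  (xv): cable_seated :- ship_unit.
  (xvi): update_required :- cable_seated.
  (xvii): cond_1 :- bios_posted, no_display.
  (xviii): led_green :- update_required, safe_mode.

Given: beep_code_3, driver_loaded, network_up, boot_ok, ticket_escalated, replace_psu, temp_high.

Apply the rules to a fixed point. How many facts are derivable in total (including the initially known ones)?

21

Round 1 fires (i), (viii), (ix), (x), giving ship_unit, gpu_fault, log_uploaded, safe_mode.
Round 2 fires (xiv), (xv), giving reseat_ram, cable_seated.
Round 3 fires (ii), (xvi), giving bios_posted, update_required.
Round 4 fires (iv), (vi), (xviii), giving firmware_stale, fan_spinning, led_green.
Round 5 fires (xiii), giving no_display.
Round 6 fires (xii), (xvii), giving power_on, cond_1.
Closure: {beep_code_3, bios_posted, boot_ok, cable_seated, cond_1, driver_loaded, fan_spinning, firmware_stale, gpu_fault, led_green, log_uploaded, network_up, no_display, power_on, replace_psu, reseat_ram, safe_mode, ship_unit, temp_high, ticket_escalated, update_required} — 21 facts.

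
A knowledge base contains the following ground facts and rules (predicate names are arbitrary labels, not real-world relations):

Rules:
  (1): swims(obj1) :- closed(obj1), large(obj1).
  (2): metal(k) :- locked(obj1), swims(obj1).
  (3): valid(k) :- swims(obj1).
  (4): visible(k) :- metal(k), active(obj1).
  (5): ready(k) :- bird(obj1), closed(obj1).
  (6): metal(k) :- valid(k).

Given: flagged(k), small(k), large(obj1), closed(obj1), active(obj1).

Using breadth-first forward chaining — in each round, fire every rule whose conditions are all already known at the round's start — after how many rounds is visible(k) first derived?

4

Round 1 — (1), derive swims(obj1).
Round 2 — (3), derive valid(k).
Round 3 — (6), derive metal(k).
Round 4 — (4), derive visible(k).
visible(k) first appears in round 4.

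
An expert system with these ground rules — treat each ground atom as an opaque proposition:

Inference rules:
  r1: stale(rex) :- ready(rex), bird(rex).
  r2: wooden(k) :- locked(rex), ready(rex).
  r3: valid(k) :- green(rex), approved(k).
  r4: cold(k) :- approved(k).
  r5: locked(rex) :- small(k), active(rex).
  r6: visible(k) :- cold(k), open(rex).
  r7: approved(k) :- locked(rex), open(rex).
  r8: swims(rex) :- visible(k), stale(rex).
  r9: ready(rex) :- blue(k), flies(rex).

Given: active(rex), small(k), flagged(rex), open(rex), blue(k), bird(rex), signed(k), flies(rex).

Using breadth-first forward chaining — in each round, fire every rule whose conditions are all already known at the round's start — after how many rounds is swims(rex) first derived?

Round 1: r5 [locked(rex) :- small(k), active(rex).]; r9 [ready(rex) :- blue(k), flies(rex).]. Adds locked(rex), ready(rex).
Round 2: r1 [stale(rex) :- ready(rex), bird(rex).]; r2 [wooden(k) :- locked(rex), ready(rex).]; r7 [approved(k) :- locked(rex), open(rex).]. Adds stale(rex), wooden(k), approved(k).
Round 3: r4 [cold(k) :- approved(k).]. Adds cold(k).
Round 4: r6 [visible(k) :- cold(k), open(rex).]. Adds visible(k).
Round 5: r8 [swims(rex) :- visible(k), stale(rex).]. Adds swims(rex).
swims(rex) first appears in round 5.

5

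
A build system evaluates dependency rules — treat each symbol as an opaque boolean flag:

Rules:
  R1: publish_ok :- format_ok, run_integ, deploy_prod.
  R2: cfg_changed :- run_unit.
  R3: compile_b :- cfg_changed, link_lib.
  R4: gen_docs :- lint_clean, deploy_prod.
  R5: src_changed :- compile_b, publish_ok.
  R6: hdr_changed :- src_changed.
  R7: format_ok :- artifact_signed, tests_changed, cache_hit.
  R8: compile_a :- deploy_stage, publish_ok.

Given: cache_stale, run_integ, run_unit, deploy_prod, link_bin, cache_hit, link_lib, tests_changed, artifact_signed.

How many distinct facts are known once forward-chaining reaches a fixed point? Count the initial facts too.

[1] R2 [cfg_changed :- run_unit.]; R7 [format_ok :- artifact_signed, tests_changed, cache_hit.]. ⇒ new: cfg_changed, format_ok.
[2] R1 [publish_ok :- format_ok, run_integ, deploy_prod.]; R3 [compile_b :- cfg_changed, link_lib.]. ⇒ new: publish_ok, compile_b.
[3] R5 [src_changed :- compile_b, publish_ok.]. ⇒ new: src_changed.
[4] R6 [hdr_changed :- src_changed.]. ⇒ new: hdr_changed.
Closure: {artifact_signed, cache_hit, cache_stale, cfg_changed, compile_b, deploy_prod, format_ok, hdr_changed, link_bin, link_lib, publish_ok, run_integ, run_unit, src_changed, tests_changed} — 15 facts.

15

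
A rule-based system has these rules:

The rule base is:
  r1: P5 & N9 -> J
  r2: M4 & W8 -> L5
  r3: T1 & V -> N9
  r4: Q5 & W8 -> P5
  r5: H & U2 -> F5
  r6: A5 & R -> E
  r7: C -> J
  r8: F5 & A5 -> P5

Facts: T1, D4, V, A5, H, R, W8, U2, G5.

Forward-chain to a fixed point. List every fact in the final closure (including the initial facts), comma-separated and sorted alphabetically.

Round 1 — r3, r5, r6, derive N9, F5, E.
Round 2 — r8, derive P5.
Round 3 — r1, derive J.

A5, D4, E, F5, G5, H, J, N9, P5, R, T1, U2, V, W8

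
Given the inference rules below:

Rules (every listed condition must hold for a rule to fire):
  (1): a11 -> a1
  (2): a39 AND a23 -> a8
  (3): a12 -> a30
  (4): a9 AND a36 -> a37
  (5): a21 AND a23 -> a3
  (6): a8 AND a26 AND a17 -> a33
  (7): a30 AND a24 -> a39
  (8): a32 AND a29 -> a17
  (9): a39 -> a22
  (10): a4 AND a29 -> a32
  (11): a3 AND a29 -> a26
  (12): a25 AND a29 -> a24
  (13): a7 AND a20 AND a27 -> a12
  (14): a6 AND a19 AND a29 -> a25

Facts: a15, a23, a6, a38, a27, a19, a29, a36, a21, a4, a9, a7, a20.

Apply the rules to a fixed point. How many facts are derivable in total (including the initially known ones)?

26

Round 1 fires (4), (5), (10), (13), (14), giving a37, a3, a32, a12, a25.
Round 2 fires (3), (8), (11), (12), giving a30, a17, a26, a24.
Round 3 fires (7), giving a39.
Round 4 fires (2), (9), giving a8, a22.
Round 5 fires (6), giving a33.
Closure: {a12, a15, a17, a19, a20, a21, a22, a23, a24, a25, a26, a27, a29, a3, a30, a32, a33, a36, a37, a38, a39, a4, a6, a7, a8, a9} — 26 facts.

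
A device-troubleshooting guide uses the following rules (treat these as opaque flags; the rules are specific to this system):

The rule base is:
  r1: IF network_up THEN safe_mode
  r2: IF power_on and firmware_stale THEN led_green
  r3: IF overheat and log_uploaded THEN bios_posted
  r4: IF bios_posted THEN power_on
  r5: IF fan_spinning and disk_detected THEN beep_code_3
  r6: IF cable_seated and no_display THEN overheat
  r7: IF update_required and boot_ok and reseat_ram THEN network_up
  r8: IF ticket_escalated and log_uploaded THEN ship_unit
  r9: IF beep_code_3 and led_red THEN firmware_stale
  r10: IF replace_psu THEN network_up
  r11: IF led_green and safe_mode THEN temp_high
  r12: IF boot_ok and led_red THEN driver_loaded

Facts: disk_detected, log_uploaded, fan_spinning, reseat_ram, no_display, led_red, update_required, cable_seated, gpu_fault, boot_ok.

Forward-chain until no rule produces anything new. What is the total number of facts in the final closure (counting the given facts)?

20

Round 1: r5 [IF fan_spinning and disk_detected THEN beep_code_3]; r6 [IF cable_seated and no_display THEN overheat]; r7 [IF update_required and boot_ok and reseat_ram THEN network_up]; r12 [IF boot_ok and led_red THEN driver_loaded]. New: beep_code_3, overheat, network_up, driver_loaded.
Round 2: r1 [IF network_up THEN safe_mode]; r3 [IF overheat and log_uploaded THEN bios_posted]; r9 [IF beep_code_3 and led_red THEN firmware_stale]. New: safe_mode, bios_posted, firmware_stale.
Round 3: r4 [IF bios_posted THEN power_on]. New: power_on.
Round 4: r2 [IF power_on and firmware_stale THEN led_green]. New: led_green.
Round 5: r11 [IF led_green and safe_mode THEN temp_high]. New: temp_high.
Closure: {beep_code_3, bios_posted, boot_ok, cable_seated, disk_detected, driver_loaded, fan_spinning, firmware_stale, gpu_fault, led_green, led_red, log_uploaded, network_up, no_display, overheat, power_on, reseat_ram, safe_mode, temp_high, update_required} — 20 facts.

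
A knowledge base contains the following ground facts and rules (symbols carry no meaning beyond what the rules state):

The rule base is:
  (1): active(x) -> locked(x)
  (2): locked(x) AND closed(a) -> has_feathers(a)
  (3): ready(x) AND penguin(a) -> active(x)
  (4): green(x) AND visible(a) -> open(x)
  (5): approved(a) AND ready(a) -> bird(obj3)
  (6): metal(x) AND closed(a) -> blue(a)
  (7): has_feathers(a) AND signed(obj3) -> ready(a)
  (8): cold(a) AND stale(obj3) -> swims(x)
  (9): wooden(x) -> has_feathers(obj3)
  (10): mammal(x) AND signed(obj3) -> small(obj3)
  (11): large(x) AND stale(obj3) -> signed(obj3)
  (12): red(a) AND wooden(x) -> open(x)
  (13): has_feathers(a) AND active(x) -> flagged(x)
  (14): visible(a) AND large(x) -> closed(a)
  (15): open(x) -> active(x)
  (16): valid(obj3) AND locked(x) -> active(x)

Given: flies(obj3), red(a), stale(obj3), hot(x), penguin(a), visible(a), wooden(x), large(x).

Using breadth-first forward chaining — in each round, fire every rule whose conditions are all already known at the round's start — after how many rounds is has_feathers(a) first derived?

Round 1 — (9), (11), (12), (14), derive has_feathers(obj3), signed(obj3), open(x), closed(a).
Round 2 — (15), derive active(x).
Round 3 — (1), derive locked(x).
Round 4 — (2), derive has_feathers(a).
has_feathers(a) first appears in round 4.

4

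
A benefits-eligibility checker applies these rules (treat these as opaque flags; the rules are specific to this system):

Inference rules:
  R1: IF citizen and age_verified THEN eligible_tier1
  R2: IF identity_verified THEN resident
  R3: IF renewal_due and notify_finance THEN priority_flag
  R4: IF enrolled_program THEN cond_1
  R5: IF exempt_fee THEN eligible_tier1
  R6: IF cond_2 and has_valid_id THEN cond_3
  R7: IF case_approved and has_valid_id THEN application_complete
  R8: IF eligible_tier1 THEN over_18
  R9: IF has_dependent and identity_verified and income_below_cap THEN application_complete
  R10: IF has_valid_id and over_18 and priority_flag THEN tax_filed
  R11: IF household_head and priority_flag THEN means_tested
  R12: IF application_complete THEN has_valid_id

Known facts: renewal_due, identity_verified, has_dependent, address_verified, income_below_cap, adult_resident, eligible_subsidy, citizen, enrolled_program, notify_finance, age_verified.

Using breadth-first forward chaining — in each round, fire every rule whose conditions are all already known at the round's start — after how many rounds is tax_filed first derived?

Round 1: R1 [IF citizen and age_verified THEN eligible_tier1]; R2 [IF identity_verified THEN resident]; R3 [IF renewal_due and notify_finance THEN priority_flag]; R4 [IF enrolled_program THEN cond_1]; R9 [IF has_dependent and identity_verified and income_below_cap THEN application_complete]. New: eligible_tier1, resident, priority_flag, cond_1, application_complete.
Round 2: R8 [IF eligible_tier1 THEN over_18]; R12 [IF application_complete THEN has_valid_id]. New: over_18, has_valid_id.
Round 3: R10 [IF has_valid_id and over_18 and priority_flag THEN tax_filed]. New: tax_filed.
tax_filed first appears in round 3.

3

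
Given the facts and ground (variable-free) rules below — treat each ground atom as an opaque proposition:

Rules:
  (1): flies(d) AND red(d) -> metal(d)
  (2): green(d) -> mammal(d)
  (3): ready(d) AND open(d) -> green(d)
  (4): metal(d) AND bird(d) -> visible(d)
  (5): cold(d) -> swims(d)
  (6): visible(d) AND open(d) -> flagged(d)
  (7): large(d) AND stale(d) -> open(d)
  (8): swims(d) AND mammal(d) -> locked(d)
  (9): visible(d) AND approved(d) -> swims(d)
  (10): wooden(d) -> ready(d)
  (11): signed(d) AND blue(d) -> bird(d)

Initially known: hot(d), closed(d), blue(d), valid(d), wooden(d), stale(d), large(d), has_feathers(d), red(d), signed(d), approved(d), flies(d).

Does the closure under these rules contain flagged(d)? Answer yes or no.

Round 1 fires (1), (7), (10), (11), giving metal(d), open(d), ready(d), bird(d).
Round 2 fires (3), (4), giving green(d), visible(d).
Round 3 fires (2), (6), (9), giving mammal(d), flagged(d), swims(d).
Round 4 fires (8), giving locked(d).
flagged(d) appears in round 3, so it is derivable.

yes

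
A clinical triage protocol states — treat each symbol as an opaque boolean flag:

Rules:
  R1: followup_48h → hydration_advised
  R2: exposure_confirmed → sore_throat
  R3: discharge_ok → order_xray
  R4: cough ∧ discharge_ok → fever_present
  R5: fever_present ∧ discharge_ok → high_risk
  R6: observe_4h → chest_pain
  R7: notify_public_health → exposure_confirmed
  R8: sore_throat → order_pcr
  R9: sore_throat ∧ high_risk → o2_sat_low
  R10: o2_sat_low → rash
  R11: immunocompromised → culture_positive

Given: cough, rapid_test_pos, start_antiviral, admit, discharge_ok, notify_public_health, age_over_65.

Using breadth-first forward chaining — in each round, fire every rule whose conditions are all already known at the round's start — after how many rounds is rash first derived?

Round 1: R3 [discharge_ok → order_xray]; R4 [cough ∧ discharge_ok → fever_present]; R7 [notify_public_health → exposure_confirmed]. New: order_xray, fever_present, exposure_confirmed.
Round 2: R2 [exposure_confirmed → sore_throat]; R5 [fever_present ∧ discharge_ok → high_risk]. New: sore_throat, high_risk.
Round 3: R8 [sore_throat → order_pcr]; R9 [sore_throat ∧ high_risk → o2_sat_low]. New: order_pcr, o2_sat_low.
Round 4: R10 [o2_sat_low → rash]. New: rash.
rash first appears in round 4.

4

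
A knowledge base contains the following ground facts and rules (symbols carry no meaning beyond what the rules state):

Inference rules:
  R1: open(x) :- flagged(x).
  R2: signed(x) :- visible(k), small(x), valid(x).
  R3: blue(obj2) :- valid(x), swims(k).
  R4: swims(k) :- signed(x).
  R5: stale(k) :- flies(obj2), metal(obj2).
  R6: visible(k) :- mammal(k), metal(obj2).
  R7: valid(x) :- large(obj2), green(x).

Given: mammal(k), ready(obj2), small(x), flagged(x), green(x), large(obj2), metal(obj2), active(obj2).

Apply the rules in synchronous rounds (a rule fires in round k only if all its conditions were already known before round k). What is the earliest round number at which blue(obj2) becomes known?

[1] R1 [open(x) :- flagged(x).]; R6 [visible(k) :- mammal(k), metal(obj2).]; R7 [valid(x) :- large(obj2), green(x).]. ⇒ new: open(x), visible(k), valid(x).
[2] R2 [signed(x) :- visible(k), small(x), valid(x).]. ⇒ new: signed(x).
[3] R4 [swims(k) :- signed(x).]. ⇒ new: swims(k).
[4] R3 [blue(obj2) :- valid(x), swims(k).]. ⇒ new: blue(obj2).
blue(obj2) first appears in round 4.

4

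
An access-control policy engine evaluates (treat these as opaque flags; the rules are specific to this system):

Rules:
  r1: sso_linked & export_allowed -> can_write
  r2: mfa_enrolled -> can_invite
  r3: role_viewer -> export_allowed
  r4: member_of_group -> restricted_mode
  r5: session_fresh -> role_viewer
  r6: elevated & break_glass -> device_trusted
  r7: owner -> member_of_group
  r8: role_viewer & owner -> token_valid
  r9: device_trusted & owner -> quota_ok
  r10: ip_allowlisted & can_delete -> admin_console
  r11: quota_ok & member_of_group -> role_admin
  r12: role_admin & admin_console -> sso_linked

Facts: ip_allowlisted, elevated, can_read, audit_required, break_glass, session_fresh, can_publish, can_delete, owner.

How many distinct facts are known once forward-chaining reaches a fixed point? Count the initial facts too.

Round 1 fires r5, r6, r7, r10, giving role_viewer, device_trusted, member_of_group, admin_console.
Round 2 fires r3, r4, r8, r9, giving export_allowed, restricted_mode, token_valid, quota_ok.
Round 3 fires r11, giving role_admin.
Round 4 fires r12, giving sso_linked.
Round 5 fires r1, giving can_write.
Closure: {admin_console, audit_required, break_glass, can_delete, can_publish, can_read, can_write, device_trusted, elevated, export_allowed, ip_allowlisted, member_of_group, owner, quota_ok, restricted_mode, role_admin, role_viewer, session_fresh, sso_linked, token_valid} — 20 facts.

20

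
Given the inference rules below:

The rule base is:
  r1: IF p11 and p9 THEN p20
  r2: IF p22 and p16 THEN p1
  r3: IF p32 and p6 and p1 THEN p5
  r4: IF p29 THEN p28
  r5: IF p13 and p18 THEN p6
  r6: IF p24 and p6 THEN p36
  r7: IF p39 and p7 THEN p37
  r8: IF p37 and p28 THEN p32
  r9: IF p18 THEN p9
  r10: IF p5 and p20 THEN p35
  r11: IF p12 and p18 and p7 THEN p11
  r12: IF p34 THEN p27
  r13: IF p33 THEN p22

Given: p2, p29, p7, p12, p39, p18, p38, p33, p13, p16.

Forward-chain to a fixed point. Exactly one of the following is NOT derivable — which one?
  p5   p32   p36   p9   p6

p36

Round 1 fires r4, r5, r7, r9, r11, r13, giving p28, p6, p37, p9, p11, p22.
Round 2 fires r1, r2, r8, giving p20, p1, p32.
Round 3 fires r3, giving p5.
Round 4 fires r10, giving p35.
Derived: p9 (round 1), p5 (round 3), p6 (round 1), p32 (round 2). p36 never appears in any round.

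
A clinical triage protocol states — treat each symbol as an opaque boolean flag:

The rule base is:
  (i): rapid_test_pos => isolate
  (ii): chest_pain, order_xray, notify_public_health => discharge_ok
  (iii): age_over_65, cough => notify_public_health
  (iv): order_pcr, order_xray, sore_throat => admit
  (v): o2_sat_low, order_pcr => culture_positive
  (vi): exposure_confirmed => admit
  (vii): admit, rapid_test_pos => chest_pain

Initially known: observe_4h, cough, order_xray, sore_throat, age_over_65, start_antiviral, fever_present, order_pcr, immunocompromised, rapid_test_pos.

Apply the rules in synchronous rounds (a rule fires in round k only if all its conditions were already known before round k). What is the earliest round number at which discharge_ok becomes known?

3

Round 1 — (i), (iii), (iv), derive isolate, notify_public_health, admit.
Round 2 — (vii), derive chest_pain.
Round 3 — (ii), derive discharge_ok.
discharge_ok first appears in round 3.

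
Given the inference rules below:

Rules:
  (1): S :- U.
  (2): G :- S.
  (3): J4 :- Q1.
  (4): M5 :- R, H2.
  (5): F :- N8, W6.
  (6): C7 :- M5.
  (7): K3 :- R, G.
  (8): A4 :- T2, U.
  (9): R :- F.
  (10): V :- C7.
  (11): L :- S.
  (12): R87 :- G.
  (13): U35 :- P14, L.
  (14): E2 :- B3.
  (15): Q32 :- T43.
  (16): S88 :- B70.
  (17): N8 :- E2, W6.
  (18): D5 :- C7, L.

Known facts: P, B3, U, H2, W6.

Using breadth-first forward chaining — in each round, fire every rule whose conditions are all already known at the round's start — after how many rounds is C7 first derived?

Round 1 — (1), (14), derive S, E2.
Round 2 — (2), (11), (17), derive G, L, N8.
Round 3 — (5), (12), derive F, R87.
Round 4 — (9), derive R.
Round 5 — (4), (7), derive M5, K3.
Round 6 — (6), derive C7.
C7 first appears in round 6.

6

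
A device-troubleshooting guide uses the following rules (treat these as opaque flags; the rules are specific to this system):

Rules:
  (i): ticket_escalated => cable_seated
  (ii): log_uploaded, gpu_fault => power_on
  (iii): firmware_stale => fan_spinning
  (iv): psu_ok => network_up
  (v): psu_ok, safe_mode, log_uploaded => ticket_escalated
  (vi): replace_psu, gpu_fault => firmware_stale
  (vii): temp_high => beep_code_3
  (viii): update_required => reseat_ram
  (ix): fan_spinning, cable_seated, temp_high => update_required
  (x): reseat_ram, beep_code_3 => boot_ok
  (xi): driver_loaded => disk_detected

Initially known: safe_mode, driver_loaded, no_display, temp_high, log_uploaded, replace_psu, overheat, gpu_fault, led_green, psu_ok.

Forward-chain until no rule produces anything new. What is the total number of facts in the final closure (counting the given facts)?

Round 1 fires (ii), (iv), (v), (vi), (vii), (xi), giving power_on, network_up, ticket_escalated, firmware_stale, beep_code_3, disk_detected.
Round 2 fires (i), (iii), giving cable_seated, fan_spinning.
Round 3 fires (ix), giving update_required.
Round 4 fires (viii), giving reseat_ram.
Round 5 fires (x), giving boot_ok.
Closure: {beep_code_3, boot_ok, cable_seated, disk_detected, driver_loaded, fan_spinning, firmware_stale, gpu_fault, led_green, log_uploaded, network_up, no_display, overheat, power_on, psu_ok, replace_psu, reseat_ram, safe_mode, temp_high, ticket_escalated, update_required} — 21 facts.

21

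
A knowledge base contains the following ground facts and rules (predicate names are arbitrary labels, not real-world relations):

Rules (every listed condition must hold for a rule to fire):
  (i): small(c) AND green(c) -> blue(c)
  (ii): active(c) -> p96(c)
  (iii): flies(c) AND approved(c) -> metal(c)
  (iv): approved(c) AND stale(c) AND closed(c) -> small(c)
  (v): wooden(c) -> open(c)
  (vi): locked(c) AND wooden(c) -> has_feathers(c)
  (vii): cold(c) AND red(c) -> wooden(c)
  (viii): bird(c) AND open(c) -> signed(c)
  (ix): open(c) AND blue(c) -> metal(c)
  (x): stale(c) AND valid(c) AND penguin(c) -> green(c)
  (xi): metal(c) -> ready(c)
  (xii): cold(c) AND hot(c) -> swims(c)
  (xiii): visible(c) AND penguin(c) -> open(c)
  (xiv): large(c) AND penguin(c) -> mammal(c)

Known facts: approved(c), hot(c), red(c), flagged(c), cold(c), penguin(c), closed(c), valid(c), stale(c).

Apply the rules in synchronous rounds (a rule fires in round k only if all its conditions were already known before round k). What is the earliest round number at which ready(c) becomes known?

Round 1: (iv) [approved(c) AND stale(c) AND closed(c) -> small(c)]; (vii) [cold(c) AND red(c) -> wooden(c)]; (x) [stale(c) AND valid(c) AND penguin(c) -> green(c)]; (xii) [cold(c) AND hot(c) -> swims(c)]. New: small(c), wooden(c), green(c), swims(c).
Round 2: (i) [small(c) AND green(c) -> blue(c)]; (v) [wooden(c) -> open(c)]. New: blue(c), open(c).
Round 3: (ix) [open(c) AND blue(c) -> metal(c)]. New: metal(c).
Round 4: (xi) [metal(c) -> ready(c)]. New: ready(c).
ready(c) first appears in round 4.

4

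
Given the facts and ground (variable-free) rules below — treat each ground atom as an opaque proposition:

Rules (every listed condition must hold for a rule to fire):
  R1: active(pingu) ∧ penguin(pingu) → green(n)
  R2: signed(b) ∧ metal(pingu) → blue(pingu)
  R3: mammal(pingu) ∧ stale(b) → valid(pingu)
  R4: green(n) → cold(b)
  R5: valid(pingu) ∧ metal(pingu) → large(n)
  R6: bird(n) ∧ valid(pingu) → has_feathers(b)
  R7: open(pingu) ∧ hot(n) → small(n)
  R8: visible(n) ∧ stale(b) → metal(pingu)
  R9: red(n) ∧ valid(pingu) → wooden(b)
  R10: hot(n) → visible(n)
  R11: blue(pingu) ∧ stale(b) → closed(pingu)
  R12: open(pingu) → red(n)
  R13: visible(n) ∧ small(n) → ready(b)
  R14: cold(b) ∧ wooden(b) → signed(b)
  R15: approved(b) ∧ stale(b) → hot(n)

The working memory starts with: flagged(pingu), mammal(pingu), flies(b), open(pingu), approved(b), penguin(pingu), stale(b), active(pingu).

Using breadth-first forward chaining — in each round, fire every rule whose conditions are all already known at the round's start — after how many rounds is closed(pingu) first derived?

Round 1 — R1, R3, R12, R15, derive green(n), valid(pingu), red(n), hot(n).
Round 2 — R4, R7, R9, R10, derive cold(b), small(n), wooden(b), visible(n).
Round 3 — R8, R13, R14, derive metal(pingu), ready(b), signed(b).
Round 4 — R2, R5, derive blue(pingu), large(n).
Round 5 — R11, derive closed(pingu).
closed(pingu) first appears in round 5.

5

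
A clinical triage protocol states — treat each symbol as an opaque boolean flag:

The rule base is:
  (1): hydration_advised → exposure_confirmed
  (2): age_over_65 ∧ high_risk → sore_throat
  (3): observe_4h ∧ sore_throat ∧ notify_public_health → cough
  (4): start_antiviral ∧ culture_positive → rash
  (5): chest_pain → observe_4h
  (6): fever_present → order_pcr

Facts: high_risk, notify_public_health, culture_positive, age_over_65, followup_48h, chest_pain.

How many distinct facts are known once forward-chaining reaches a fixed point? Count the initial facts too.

9

Round 1 — (2), (5), derive sore_throat, observe_4h.
Round 2 — (3), derive cough.
Closure: {age_over_65, chest_pain, cough, culture_positive, followup_48h, high_risk, notify_public_health, observe_4h, sore_throat} — 9 facts.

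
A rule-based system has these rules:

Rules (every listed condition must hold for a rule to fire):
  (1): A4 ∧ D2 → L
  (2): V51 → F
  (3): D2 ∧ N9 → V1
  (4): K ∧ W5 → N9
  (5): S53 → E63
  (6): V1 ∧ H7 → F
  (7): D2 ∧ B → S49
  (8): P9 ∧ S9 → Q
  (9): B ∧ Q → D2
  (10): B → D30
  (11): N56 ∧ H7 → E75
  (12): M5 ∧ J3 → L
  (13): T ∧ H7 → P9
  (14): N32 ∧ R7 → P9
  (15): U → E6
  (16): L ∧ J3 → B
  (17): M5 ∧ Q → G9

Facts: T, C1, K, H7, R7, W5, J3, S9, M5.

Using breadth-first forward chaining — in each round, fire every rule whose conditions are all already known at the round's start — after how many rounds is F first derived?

5

Round 1: (4) [K ∧ W5 → N9]; (12) [M5 ∧ J3 → L]; (13) [T ∧ H7 → P9]. Adds N9, L, P9.
Round 2: (8) [P9 ∧ S9 → Q]; (16) [L ∧ J3 → B]. Adds Q, B.
Round 3: (9) [B ∧ Q → D2]; (10) [B → D30]; (17) [M5 ∧ Q → G9]. Adds D2, D30, G9.
Round 4: (3) [D2 ∧ N9 → V1]; (7) [D2 ∧ B → S49]. Adds V1, S49.
Round 5: (6) [V1 ∧ H7 → F]. Adds F.
F first appears in round 5.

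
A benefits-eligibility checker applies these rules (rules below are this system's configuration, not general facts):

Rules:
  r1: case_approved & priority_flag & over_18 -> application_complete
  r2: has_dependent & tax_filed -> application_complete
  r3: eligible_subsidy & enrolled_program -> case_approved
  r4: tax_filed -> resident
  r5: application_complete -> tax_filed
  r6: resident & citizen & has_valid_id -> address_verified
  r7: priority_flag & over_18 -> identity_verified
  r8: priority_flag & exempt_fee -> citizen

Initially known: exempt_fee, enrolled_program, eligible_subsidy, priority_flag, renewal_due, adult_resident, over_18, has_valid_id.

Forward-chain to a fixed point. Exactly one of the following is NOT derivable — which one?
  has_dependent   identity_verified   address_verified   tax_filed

has_dependent

[1] r3 [eligible_subsidy & enrolled_program -> case_approved]; r7 [priority_flag & over_18 -> identity_verified]; r8 [priority_flag & exempt_fee -> citizen]. ⇒ new: case_approved, identity_verified, citizen.
[2] r1 [case_approved & priority_flag & over_18 -> application_complete]. ⇒ new: application_complete.
[3] r5 [application_complete -> tax_filed]. ⇒ new: tax_filed.
[4] r4 [tax_filed -> resident]. ⇒ new: resident.
[5] r6 [resident & citizen & has_valid_id -> address_verified]. ⇒ new: address_verified.
Derived: address_verified (round 5), identity_verified (round 1), tax_filed (round 3). has_dependent never appears in any round.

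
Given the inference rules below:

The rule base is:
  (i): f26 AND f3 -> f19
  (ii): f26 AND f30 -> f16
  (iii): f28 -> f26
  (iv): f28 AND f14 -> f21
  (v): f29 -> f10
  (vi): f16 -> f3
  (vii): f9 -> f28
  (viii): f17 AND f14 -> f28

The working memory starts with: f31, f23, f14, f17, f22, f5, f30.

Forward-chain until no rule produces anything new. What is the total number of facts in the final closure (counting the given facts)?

Round 1 fires (viii), giving f28.
Round 2 fires (iii), (iv), giving f26, f21.
Round 3 fires (ii), giving f16.
Round 4 fires (vi), giving f3.
Round 5 fires (i), giving f19.
Closure: {f14, f16, f17, f19, f21, f22, f23, f26, f28, f3, f30, f31, f5} — 13 facts.

13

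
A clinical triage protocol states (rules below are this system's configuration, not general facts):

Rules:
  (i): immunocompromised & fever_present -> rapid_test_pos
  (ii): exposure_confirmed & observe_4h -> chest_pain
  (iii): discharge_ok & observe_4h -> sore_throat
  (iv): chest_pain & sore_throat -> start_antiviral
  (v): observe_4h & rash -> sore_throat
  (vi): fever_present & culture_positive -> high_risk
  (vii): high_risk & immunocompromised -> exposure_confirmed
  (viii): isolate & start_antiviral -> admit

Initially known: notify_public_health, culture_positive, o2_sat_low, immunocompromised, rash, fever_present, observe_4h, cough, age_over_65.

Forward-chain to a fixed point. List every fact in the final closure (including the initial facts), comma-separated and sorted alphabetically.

Round 1: (i) [immunocompromised & fever_present -> rapid_test_pos]; (v) [observe_4h & rash -> sore_throat]; (vi) [fever_present & culture_positive -> high_risk]. Adds rapid_test_pos, sore_throat, high_risk.
Round 2: (vii) [high_risk & immunocompromised -> exposure_confirmed]. Adds exposure_confirmed.
Round 3: (ii) [exposure_confirmed & observe_4h -> chest_pain]. Adds chest_pain.
Round 4: (iv) [chest_pain & sore_throat -> start_antiviral]. Adds start_antiviral.

age_over_65, chest_pain, cough, culture_positive, exposure_confirmed, fever_present, high_risk, immunocompromised, notify_public_health, o2_sat_low, observe_4h, rapid_test_pos, rash, sore_throat, start_antiviral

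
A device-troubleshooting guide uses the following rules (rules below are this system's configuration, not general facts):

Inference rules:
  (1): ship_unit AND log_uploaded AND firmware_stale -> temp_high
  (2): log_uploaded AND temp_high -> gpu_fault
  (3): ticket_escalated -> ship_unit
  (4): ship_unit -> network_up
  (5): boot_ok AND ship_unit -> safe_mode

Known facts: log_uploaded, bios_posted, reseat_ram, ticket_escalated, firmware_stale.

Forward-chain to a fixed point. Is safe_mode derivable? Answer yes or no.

Round 1: (3) [ticket_escalated -> ship_unit]. New: ship_unit.
Round 2: (1) [ship_unit AND log_uploaded AND firmware_stale -> temp_high]; (4) [ship_unit -> network_up]. New: temp_high, network_up.
Round 3: (2) [log_uploaded AND temp_high -> gpu_fault]. New: gpu_fault.
Fixed point reached. safe_mode is concluded only by (5); (5) needs boot_ok (never derived).

no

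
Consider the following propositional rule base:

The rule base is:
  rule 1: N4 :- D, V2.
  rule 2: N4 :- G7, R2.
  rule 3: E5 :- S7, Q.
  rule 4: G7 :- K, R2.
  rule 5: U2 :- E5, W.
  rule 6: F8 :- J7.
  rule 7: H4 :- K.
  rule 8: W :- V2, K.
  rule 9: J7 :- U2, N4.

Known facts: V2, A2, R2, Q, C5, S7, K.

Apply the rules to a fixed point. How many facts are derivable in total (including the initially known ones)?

Round 1 — rule 3, rule 4, rule 7, rule 8, derive E5, G7, H4, W.
Round 2 — rule 2, rule 5, derive N4, U2.
Round 3 — rule 9, derive J7.
Round 4 — rule 6, derive F8.
Closure: {A2, C5, E5, F8, G7, H4, J7, K, N4, Q, R2, S7, U2, V2, W} — 15 facts.

15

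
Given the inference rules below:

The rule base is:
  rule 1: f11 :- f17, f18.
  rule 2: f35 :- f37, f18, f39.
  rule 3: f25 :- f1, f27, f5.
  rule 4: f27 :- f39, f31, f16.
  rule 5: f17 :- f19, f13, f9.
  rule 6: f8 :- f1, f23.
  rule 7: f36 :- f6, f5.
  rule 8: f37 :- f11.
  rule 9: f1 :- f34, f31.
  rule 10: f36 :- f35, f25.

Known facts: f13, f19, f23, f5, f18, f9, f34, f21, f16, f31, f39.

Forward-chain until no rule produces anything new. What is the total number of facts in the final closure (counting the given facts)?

20

[1] rule 4 [f27 :- f39, f31, f16.]; rule 5 [f17 :- f19, f13, f9.]; rule 9 [f1 :- f34, f31.]. ⇒ new: f27, f17, f1.
[2] rule 1 [f11 :- f17, f18.]; rule 3 [f25 :- f1, f27, f5.]; rule 6 [f8 :- f1, f23.]. ⇒ new: f11, f25, f8.
[3] rule 8 [f37 :- f11.]. ⇒ new: f37.
[4] rule 2 [f35 :- f37, f18, f39.]. ⇒ new: f35.
[5] rule 10 [f36 :- f35, f25.]. ⇒ new: f36.
Closure: {f1, f11, f13, f16, f17, f18, f19, f21, f23, f25, f27, f31, f34, f35, f36, f37, f39, f5, f8, f9} — 20 facts.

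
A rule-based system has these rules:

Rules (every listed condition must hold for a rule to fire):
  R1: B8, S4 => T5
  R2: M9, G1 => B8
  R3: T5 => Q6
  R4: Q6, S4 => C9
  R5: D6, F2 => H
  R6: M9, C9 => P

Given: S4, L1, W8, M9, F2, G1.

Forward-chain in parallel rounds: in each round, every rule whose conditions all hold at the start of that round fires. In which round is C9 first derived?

4

Round 1: R2 [M9, G1 => B8]. New: B8.
Round 2: R1 [B8, S4 => T5]. New: T5.
Round 3: R3 [T5 => Q6]. New: Q6.
Round 4: R4 [Q6, S4 => C9]. New: C9.
C9 first appears in round 4.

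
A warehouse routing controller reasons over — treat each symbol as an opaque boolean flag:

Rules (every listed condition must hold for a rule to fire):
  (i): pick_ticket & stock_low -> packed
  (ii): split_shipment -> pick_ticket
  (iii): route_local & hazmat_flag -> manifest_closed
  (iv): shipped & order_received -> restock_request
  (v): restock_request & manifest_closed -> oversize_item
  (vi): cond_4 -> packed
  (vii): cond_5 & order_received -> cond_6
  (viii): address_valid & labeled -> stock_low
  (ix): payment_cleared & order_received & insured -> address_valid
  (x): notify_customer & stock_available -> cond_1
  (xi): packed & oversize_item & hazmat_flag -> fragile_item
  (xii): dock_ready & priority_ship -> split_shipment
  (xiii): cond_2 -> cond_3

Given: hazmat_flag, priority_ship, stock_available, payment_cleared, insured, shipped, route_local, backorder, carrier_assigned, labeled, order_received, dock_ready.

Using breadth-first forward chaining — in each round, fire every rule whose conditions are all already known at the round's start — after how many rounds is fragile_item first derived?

4

Round 1: (iii) [route_local & hazmat_flag -> manifest_closed]; (iv) [shipped & order_received -> restock_request]; (ix) [payment_cleared & order_received & insured -> address_valid]; (xii) [dock_ready & priority_ship -> split_shipment]. New: manifest_closed, restock_request, address_valid, split_shipment.
Round 2: (ii) [split_shipment -> pick_ticket]; (v) [restock_request & manifest_closed -> oversize_item]; (viii) [address_valid & labeled -> stock_low]. New: pick_ticket, oversize_item, stock_low.
Round 3: (i) [pick_ticket & stock_low -> packed]. New: packed.
Round 4: (xi) [packed & oversize_item & hazmat_flag -> fragile_item]. New: fragile_item.
fragile_item first appears in round 4.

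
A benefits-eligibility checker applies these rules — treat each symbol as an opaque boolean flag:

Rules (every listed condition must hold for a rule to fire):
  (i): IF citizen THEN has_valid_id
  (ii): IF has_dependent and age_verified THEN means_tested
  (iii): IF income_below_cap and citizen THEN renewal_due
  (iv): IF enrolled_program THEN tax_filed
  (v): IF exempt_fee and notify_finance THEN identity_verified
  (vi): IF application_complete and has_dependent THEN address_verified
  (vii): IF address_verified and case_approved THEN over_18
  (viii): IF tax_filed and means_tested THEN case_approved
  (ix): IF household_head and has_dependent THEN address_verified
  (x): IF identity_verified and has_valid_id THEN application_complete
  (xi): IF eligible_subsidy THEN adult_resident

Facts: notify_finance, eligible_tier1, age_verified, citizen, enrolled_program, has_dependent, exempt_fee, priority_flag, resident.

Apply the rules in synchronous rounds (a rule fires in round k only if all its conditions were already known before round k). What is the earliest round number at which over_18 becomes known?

Round 1: (i) [IF citizen THEN has_valid_id]; (ii) [IF has_dependent and age_verified THEN means_tested]; (iv) [IF enrolled_program THEN tax_filed]; (v) [IF exempt_fee and notify_finance THEN identity_verified]. New: has_valid_id, means_tested, tax_filed, identity_verified.
Round 2: (viii) [IF tax_filed and means_tested THEN case_approved]; (x) [IF identity_verified and has_valid_id THEN application_complete]. New: case_approved, application_complete.
Round 3: (vi) [IF application_complete and has_dependent THEN address_verified]. New: address_verified.
Round 4: (vii) [IF address_verified and case_approved THEN over_18]. New: over_18.
over_18 first appears in round 4.

4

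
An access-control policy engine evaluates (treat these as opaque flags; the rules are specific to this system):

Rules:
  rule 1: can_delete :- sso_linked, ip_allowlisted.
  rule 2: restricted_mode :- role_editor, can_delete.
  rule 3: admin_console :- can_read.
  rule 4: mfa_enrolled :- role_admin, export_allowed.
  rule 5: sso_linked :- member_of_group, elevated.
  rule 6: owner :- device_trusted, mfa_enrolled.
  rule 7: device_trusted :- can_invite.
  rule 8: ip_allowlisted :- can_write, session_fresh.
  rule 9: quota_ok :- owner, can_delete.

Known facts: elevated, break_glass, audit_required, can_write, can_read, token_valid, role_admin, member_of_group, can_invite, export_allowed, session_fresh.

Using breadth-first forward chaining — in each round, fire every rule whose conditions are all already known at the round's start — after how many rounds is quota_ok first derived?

[1] rule 3 [admin_console :- can_read.]; rule 4 [mfa_enrolled :- role_admin, export_allowed.]; rule 5 [sso_linked :- member_of_group, elevated.]; rule 7 [device_trusted :- can_invite.]; rule 8 [ip_allowlisted :- can_write, session_fresh.]. ⇒ new: admin_console, mfa_enrolled, sso_linked, device_trusted, ip_allowlisted.
[2] rule 1 [can_delete :- sso_linked, ip_allowlisted.]; rule 6 [owner :- device_trusted, mfa_enrolled.]. ⇒ new: can_delete, owner.
[3] rule 9 [quota_ok :- owner, can_delete.]. ⇒ new: quota_ok.
quota_ok first appears in round 3.

3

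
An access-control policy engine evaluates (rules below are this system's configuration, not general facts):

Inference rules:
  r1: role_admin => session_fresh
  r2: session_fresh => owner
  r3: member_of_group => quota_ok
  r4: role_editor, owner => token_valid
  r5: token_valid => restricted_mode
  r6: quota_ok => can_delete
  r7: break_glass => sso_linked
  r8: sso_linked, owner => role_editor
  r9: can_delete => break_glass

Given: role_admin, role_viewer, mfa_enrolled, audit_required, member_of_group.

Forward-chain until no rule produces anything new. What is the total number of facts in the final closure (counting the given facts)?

Round 1 fires r1, r3, giving session_fresh, quota_ok.
Round 2 fires r2, r6, giving owner, can_delete.
Round 3 fires r9, giving break_glass.
Round 4 fires r7, giving sso_linked.
Round 5 fires r8, giving role_editor.
Round 6 fires r4, giving token_valid.
Round 7 fires r5, giving restricted_mode.
Closure: {audit_required, break_glass, can_delete, member_of_group, mfa_enrolled, owner, quota_ok, restricted_mode, role_admin, role_editor, role_viewer, session_fresh, sso_linked, token_valid} — 14 facts.

14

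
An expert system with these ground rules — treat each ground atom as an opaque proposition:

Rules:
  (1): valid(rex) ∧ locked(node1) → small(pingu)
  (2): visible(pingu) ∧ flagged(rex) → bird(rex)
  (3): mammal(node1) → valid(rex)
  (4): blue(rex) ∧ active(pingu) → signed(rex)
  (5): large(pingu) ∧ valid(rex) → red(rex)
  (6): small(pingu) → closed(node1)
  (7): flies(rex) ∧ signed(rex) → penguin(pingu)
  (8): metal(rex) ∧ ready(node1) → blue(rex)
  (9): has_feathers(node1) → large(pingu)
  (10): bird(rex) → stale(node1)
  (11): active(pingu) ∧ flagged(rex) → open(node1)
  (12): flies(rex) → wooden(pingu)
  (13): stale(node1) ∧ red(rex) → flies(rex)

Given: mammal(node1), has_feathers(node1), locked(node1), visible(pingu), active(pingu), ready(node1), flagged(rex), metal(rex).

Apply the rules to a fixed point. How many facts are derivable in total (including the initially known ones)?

21

Round 1 — (2), (3), (8), (9), (11), derive bird(rex), valid(rex), blue(rex), large(pingu), open(node1).
Round 2 — (1), (4), (5), (10), derive small(pingu), signed(rex), red(rex), stale(node1).
Round 3 — (6), (13), derive closed(node1), flies(rex).
Round 4 — (7), (12), derive penguin(pingu), wooden(pingu).
Closure: {active(pingu), bird(rex), blue(rex), closed(node1), flagged(rex), flies(rex), has_feathers(node1), large(pingu), locked(node1), mammal(node1), metal(rex), open(node1), penguin(pingu), ready(node1), red(rex), signed(rex), small(pingu), stale(node1), valid(rex), visible(pingu), wooden(pingu)} — 21 facts.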